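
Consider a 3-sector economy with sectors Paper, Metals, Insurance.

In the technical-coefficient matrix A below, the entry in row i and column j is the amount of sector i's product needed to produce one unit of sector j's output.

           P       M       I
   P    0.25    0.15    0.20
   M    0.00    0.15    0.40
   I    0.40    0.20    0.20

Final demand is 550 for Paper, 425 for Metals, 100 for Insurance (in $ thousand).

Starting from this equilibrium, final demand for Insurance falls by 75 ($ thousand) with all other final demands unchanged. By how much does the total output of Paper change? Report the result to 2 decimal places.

Δx_P = -48.18

I − A =
  [   0.75    -0.15    -0.20]
  [   0.00     0.85    -0.40]
  [  -0.40    -0.20     0.80]
Cofactors of I−A, C_ij = (−1)^(i+j)·(minor ij) (rows/columns in the sector order above):
  C_11 = (0.85)(0.80) − (-0.40)(-0.20) = 0.6000
  C_12 = −[(0.00)(0.80) − (-0.40)(-0.40)] = 0.1600
  C_13 = (0.00)(-0.20) − (0.85)(-0.40) = 0.3400
  C_21 = −[(-0.15)(0.80) − (-0.20)(-0.20)] = 0.1600
  C_22 = (0.75)(0.80) − (-0.20)(-0.40) = 0.5200
  C_23 = −[(0.75)(-0.20) − (-0.15)(-0.40)] = 0.2100
  C_31 = (-0.15)(-0.40) − (-0.20)(0.85) = 0.2300
  C_32 = −[(0.75)(-0.40) − (-0.20)(0.00)] = 0.3000
  C_33 = (0.75)(0.85) − (-0.15)(0.00) = 0.6375
det(I−A) = Σ_j (I−A)_1j·C_1j = (0.75)(0.6000) + (-0.15)(0.1600) + (-0.20)(0.3400) = 0.3580
adj(I−A) = Cᵀ =
  [ 0.6000   0.1600   0.2300]
  [ 0.1600   0.5200   0.3000]
  [ 0.3400   0.2100   0.6375]
(I − A)⁻¹ = adj(I−A) / det(I−A) ≈
  [   1.6760     0.4469     0.6425]
  [   0.4469     1.4525     0.8380]
  [   0.9497     0.5866     1.7807]
Δx = (I − A)⁻¹ Δd with Δd having -75 in the Insurance component and 0 elsewhere.
So Δx_P = L_PI · (-75), where L_PI = adj(I−A)_PI / det(I−A) = 0.2300 / 0.3580.
Δx_P = 0.2300 × (-75) / 0.3580 = -17.25 / 0.3580 ≈ -48.18.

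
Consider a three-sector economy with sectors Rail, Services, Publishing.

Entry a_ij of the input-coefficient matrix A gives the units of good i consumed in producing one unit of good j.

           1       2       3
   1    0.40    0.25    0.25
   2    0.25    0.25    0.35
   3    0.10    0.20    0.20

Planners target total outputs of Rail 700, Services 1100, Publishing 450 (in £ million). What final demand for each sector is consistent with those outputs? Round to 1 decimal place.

d_1 = 32.5, d_2 = 492.5, d_3 = 70.0

I − A =
  [   0.60    -0.25    -0.25]
  [  -0.25     0.75    -0.35]
  [  -0.10    -0.20     0.80]
d = (I − A) x:
  d_1 = (+0.60)·700 + (-0.25)·1100 + (-0.25)·450 = 32.5
  d_2 = (-0.25)·700 + (+0.75)·1100 + (-0.35)·450 = 492.5
  d_3 = (-0.10)·700 + (-0.20)·1100 + (+0.80)·450 = 70.0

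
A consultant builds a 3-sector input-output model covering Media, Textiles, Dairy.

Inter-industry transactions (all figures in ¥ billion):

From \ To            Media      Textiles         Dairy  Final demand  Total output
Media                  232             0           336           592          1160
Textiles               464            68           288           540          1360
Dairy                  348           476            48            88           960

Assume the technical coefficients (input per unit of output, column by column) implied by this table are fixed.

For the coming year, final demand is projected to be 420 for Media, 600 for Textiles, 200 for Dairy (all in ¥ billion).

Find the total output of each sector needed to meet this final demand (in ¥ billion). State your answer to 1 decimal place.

x_M = 970.8, x_T = 1362.1, x_D = 1018.9

Technical coefficients a_ij = z_ij / X_j:
  a_MM = 232/1160 = 0.20, a_TM = 464/1160 = 0.40, a_DM = 348/1160 = 0.30
  a_MT = 0/1360 = 0.00, a_TT = 68/1360 = 0.05, a_DT = 476/1360 = 0.35
  a_MD = 336/960 = 0.35, a_TD = 288/960 = 0.30, a_DD = 48/960 = 0.05
I − A =
  [   0.80     0.00    -0.35]
  [  -0.40     0.95    -0.30]
  [  -0.30    -0.35     0.95]
Cofactors of I−A, C_ij = (−1)^(i+j)·(minor ij) (rows/columns in the sector order above):
  C_11 = (0.95)(0.95) − (-0.30)(-0.35) = 0.7975
  C_12 = −[(-0.40)(0.95) − (-0.30)(-0.30)] = 0.4700
  C_13 = (-0.40)(-0.35) − (0.95)(-0.30) = 0.4250
  C_21 = −[(0.00)(0.95) − (-0.35)(-0.35)] = 0.1225
  C_22 = (0.80)(0.95) − (-0.35)(-0.30) = 0.6550
  C_23 = −[(0.80)(-0.35) − (0.00)(-0.30)] = 0.2800
  C_31 = (0.00)(-0.30) − (-0.35)(0.95) = 0.3325
  C_32 = −[(0.80)(-0.30) − (-0.35)(-0.40)] = 0.3800
  C_33 = (0.80)(0.95) − (0.00)(-0.40) = 0.7600
det(I−A) = Σ_j (I−A)_1j·C_1j = (0.80)(0.7975) + (0.00)(0.4700) + (-0.35)(0.4250) = 0.48925
adj(I−A) = Cᵀ =
  [ 0.7975   0.1225   0.3325]
  [ 0.4700   0.6550   0.3800]
  [ 0.4250   0.2800   0.7600]
(I − A)⁻¹ = adj(I−A) / det(I−A) ≈
  [   1.6300     0.2504     0.6796]
  [   0.9607     1.3388     0.7767]
  [   0.8687     0.5723     1.5534]
x = (I − A)⁻¹ d = adj(I−A)·d / det(I−A), with det(I−A) = 0.48925:
  x_M = (0.7975·420 + 0.1225·600 + 0.3325·200) / 0.48925 = 474.95 / 0.48925 ≈ 970.8
  x_T = (0.4700·420 + 0.6550·600 + 0.3800·200) / 0.48925 = 666.40 / 0.48925 ≈ 1362.1
  x_D = (0.4250·420 + 0.2800·600 + 0.7600·200) / 0.48925 = 498.50 / 0.48925 ≈ 1018.9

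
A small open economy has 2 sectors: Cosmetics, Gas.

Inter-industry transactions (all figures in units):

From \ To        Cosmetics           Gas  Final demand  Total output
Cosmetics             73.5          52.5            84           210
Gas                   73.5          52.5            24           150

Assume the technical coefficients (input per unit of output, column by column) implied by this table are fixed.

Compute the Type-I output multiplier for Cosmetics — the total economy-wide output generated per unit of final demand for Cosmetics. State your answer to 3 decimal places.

Technical coefficients a_ij = z_ij / X_j:
  a_11 = 73.5/210 = 0.35, a_21 = 73.5/210 = 0.35
  a_12 = 52.5/150 = 0.35, a_22 = 52.5/150 = 0.35
I − A =
  [   0.65    -0.35]
  [  -0.35     0.65]
det(I−A) = (0.65)(0.65) − (-0.35)(-0.35) = 0.3000
adj(I−A) = [[0.65, 0.35], [0.35, 0.65]]
(I − A)⁻¹ = adj(I−A) / det(I−A) ≈
  [   2.1667     1.1667]
  [   1.1667     2.1667]
The output multiplier for sector j is the column-j sum of the Leontief inverse (I − A)⁻¹ = adj(I−A) / det(I−A).
Column 1 of adj(I−A): (0.65, 0.35); det(I−A) = 0.3000.
m_1 = (0.65 + 0.35) / 0.3000 = 1.00 / 0.3000 ≈ 3.333.

m_1 = 3.333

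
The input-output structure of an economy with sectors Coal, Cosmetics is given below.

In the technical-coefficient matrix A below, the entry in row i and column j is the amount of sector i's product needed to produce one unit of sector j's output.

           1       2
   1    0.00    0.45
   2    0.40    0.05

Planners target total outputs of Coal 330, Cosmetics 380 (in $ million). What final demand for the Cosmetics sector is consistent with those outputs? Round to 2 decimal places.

d_2 = 229.00

I − A =
  [   1.00    -0.45]
  [  -0.40     0.95]
d = (I − A) x:
  d_1 = (+1.00)·330 + (-0.45)·380 = 159.00
  d_2 = (-0.40)·330 + (+0.95)·380 = 229.00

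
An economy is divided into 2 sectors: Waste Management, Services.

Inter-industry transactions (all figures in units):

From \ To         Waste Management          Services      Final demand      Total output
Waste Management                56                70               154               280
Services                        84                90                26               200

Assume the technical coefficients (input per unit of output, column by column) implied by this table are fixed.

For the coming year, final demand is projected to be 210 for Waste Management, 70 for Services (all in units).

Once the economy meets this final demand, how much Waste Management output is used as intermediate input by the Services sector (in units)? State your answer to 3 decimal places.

z_WS = 124.328

Technical coefficients a_ij = z_ij / X_j:
  a_WW = 56/280 = 0.20, a_SW = 84/280 = 0.30
  a_WS = 70/200 = 0.35, a_SS = 90/200 = 0.45
I − A =
  [   0.80    -0.35]
  [  -0.30     0.55]
det(I−A) = (0.80)(0.55) − (-0.35)(-0.30) = 0.3350
adj(I−A) = [[0.55, 0.35], [0.30, 0.80]]
(I − A)⁻¹ = adj(I−A) / det(I−A) ≈
  [   1.6418     1.0448]
  [   0.8955     2.3881]
First solve x = (I − A)⁻¹ d = adj(I−A)·d / det(I−A); in particular x_S = (0.30·210 + 0.80·70) / 0.3350 = 119.00 / 0.3350 ≈ 355.22388.
Intermediate flow from W to S: z_WS = a_WS · x_S = 0.35 × 119.00 / 0.3350 = 41.65 / 0.3350 ≈ 124.328.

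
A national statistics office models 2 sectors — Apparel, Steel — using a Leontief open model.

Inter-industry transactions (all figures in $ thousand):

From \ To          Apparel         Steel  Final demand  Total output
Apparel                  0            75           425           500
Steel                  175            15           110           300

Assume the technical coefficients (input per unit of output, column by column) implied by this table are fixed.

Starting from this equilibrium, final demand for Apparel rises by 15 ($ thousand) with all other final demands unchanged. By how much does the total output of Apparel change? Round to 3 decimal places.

Δx_A = 16.522

Technical coefficients a_ij = z_ij / X_j:
  a_AA = 0/500 = 0.00, a_SA = 175/500 = 0.35
  a_AS = 75/300 = 0.25, a_SS = 15/300 = 0.05
I − A =
  [   1.00    -0.25]
  [  -0.35     0.95]
det(I−A) = (1.00)(0.95) − (-0.25)(-0.35) = 0.8625
adj(I−A) = [[0.95, 0.25], [0.35, 1.00]]
(I − A)⁻¹ = adj(I−A) / det(I−A) ≈
  [   1.1014     0.2899]
  [   0.4058     1.1594]
Δx = (I − A)⁻¹ Δd with Δd having +15 in the Apparel component and 0 elsewhere.
So Δx_A = L_AA · (+15), where L_AA = adj(I−A)_AA / det(I−A) = 0.95 / 0.8625.
Δx_A = 0.95 × (+15) / 0.8625 = 14.25 / 0.8625 ≈ 16.522.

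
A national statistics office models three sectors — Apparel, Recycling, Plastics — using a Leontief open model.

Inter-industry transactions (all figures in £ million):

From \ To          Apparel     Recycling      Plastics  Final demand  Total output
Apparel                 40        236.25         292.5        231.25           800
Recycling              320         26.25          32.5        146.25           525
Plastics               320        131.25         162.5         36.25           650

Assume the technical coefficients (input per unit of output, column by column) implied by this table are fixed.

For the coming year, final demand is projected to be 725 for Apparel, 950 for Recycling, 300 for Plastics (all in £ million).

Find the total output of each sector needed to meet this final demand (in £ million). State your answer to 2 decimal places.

x_A = 3508.20, x_R = 2643.03, x_P = 3152.05

Technical coefficients a_ij = z_ij / X_j:
  a_AA = 40/800 = 0.05, a_RA = 320/800 = 0.40, a_PA = 320/800 = 0.40
  a_AR = 236.25/525 = 0.45, a_RR = 26.25/525 = 0.05, a_PR = 131.25/525 = 0.25
  a_AP = 292.5/650 = 0.45, a_RP = 32.5/650 = 0.05, a_PP = 162.5/650 = 0.25
I − A =
  [   0.95    -0.45    -0.45]
  [  -0.40     0.95    -0.05]
  [  -0.40    -0.25     0.75]
Cofactors of I−A, C_ij = (−1)^(i+j)·(minor ij) (rows/columns in the sector order above):
  C_11 = (0.95)(0.75) − (-0.05)(-0.25) = 0.7000
  C_12 = −[(-0.40)(0.75) − (-0.05)(-0.40)] = 0.3200
  C_13 = (-0.40)(-0.25) − (0.95)(-0.40) = 0.4800
  C_21 = −[(-0.45)(0.75) − (-0.45)(-0.25)] = 0.4500
  C_22 = (0.95)(0.75) − (-0.45)(-0.40) = 0.5325
  C_23 = −[(0.95)(-0.25) − (-0.45)(-0.40)] = 0.4175
  C_31 = (-0.45)(-0.05) − (-0.45)(0.95) = 0.4500
  C_32 = −[(0.95)(-0.05) − (-0.45)(-0.40)] = 0.2275
  C_33 = (0.95)(0.95) − (-0.45)(-0.40) = 0.7225
det(I−A) = Σ_j (I−A)_1j·C_1j = (0.95)(0.7000) + (-0.45)(0.3200) + (-0.45)(0.4800) = 0.3050
adj(I−A) = Cᵀ =
  [ 0.7000   0.4500   0.4500]
  [ 0.3200   0.5325   0.2275]
  [ 0.4800   0.4175   0.7225]
(I − A)⁻¹ = adj(I−A) / det(I−A) ≈
  [   2.2951     1.4754     1.4754]
  [   1.0492     1.7459     0.7459]
  [   1.5738     1.3689     2.3689]
x = (I − A)⁻¹ d = adj(I−A)·d / det(I−A), with det(I−A) = 0.3050:
  x_A = (0.7000·725 + 0.4500·950 + 0.4500·300) / 0.3050 = 1070.00 / 0.3050 ≈ 3508.20
  x_R = (0.3200·725 + 0.5325·950 + 0.2275·300) / 0.3050 = 806.125 / 0.3050 ≈ 2643.03
  x_P = (0.4800·725 + 0.4175·950 + 0.7225·300) / 0.3050 = 961.375 / 0.3050 ≈ 3152.05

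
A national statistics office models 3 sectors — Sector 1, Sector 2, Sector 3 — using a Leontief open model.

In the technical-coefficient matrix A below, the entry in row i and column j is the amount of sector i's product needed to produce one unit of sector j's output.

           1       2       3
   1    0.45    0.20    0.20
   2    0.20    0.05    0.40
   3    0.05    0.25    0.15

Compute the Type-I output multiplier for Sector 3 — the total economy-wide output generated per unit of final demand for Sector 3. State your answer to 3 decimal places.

I − A =
  [   0.55    -0.20    -0.20]
  [  -0.20     0.95    -0.40]
  [  -0.05    -0.25     0.85]
Cofactors of I−A, C_ij = (−1)^(i+j)·(minor ij) (rows/columns in the sector order above):
  C_11 = (0.95)(0.85) − (-0.40)(-0.25) = 0.7075
  C_12 = −[(-0.20)(0.85) − (-0.40)(-0.05)] = 0.1900
  C_13 = (-0.20)(-0.25) − (0.95)(-0.05) = 0.0975
  C_21 = −[(-0.20)(0.85) − (-0.20)(-0.25)] = 0.2200
  C_22 = (0.55)(0.85) − (-0.20)(-0.05) = 0.4575
  C_23 = −[(0.55)(-0.25) − (-0.20)(-0.05)] = 0.1475
  C_31 = (-0.20)(-0.40) − (-0.20)(0.95) = 0.2700
  C_32 = −[(0.55)(-0.40) − (-0.20)(-0.20)] = 0.2600
  C_33 = (0.55)(0.95) − (-0.20)(-0.20) = 0.4825
det(I−A) = Σ_j (I−A)_1j·C_1j = (0.55)(0.7075) + (-0.20)(0.1900) + (-0.20)(0.0975) = 0.331625
adj(I−A) = Cᵀ =
  [ 0.7075   0.2200   0.2700]
  [ 0.1900   0.4575   0.2600]
  [ 0.0975   0.1475   0.4825]
(I − A)⁻¹ = adj(I−A) / det(I−A) ≈
  [   2.1334     0.6634     0.8142]
  [   0.5729     1.3796     0.7840]
  [   0.2940     0.4448     1.4550]
The output multiplier for sector j is the column-j sum of the Leontief inverse (I − A)⁻¹ = adj(I−A) / det(I−A).
Column 3 of adj(I−A): (0.2700, 0.2600, 0.4825); det(I−A) = 0.331625.
m_3 = (0.2700 + 0.2600 + 0.4825) / 0.331625 = 1.0125 / 0.331625 ≈ 3.053.

m_3 = 3.053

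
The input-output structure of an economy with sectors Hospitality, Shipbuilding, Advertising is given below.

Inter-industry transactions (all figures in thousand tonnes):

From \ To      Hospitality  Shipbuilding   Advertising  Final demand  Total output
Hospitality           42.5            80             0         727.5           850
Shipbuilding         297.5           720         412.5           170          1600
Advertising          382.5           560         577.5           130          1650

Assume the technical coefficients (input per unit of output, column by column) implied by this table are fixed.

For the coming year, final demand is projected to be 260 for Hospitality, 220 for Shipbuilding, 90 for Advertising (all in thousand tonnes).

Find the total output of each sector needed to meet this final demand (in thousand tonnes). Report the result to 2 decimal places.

Technical coefficients a_ij = z_ij / X_j:
  a_HH = 42.5/850 = 0.05, a_SH = 297.5/850 = 0.35, a_AH = 382.5/850 = 0.45
  a_HS = 80/1600 = 0.05, a_SS = 720/1600 = 0.45, a_AS = 560/1600 = 0.35
  a_HA = 0/1650 = 0.00, a_SA = 412.5/1650 = 0.25, a_AA = 577.5/1650 = 0.35
I − A =
  [   0.95    -0.05     0.00]
  [  -0.35     0.55    -0.25]
  [  -0.45    -0.35     0.65]
Cofactors of I−A, C_ij = (−1)^(i+j)·(minor ij) (rows/columns in the sector order above):
  C_11 = (0.55)(0.65) − (-0.25)(-0.35) = 0.2700
  C_12 = −[(-0.35)(0.65) − (-0.25)(-0.45)] = 0.3400
  C_13 = (-0.35)(-0.35) − (0.55)(-0.45) = 0.3700
  C_21 = −[(-0.05)(0.65) − (0.00)(-0.35)] = 0.0325
  C_22 = (0.95)(0.65) − (0.00)(-0.45) = 0.6175
  C_23 = −[(0.95)(-0.35) − (-0.05)(-0.45)] = 0.3550
  C_31 = (-0.05)(-0.25) − (0.00)(0.55) = 0.0125
  C_32 = −[(0.95)(-0.25) − (0.00)(-0.35)] = 0.2375
  C_33 = (0.95)(0.55) − (-0.05)(-0.35) = 0.5050
det(I−A) = Σ_j (I−A)_1j·C_1j = (0.95)(0.2700) + (-0.05)(0.3400) + (0.00)(0.3700) = 0.2395
adj(I−A) = Cᵀ =
  [ 0.2700   0.0325   0.0125]
  [ 0.3400   0.6175   0.2375]
  [ 0.3700   0.3550   0.5050]
(I − A)⁻¹ = adj(I−A) / det(I−A) ≈
  [   1.1273     0.1357     0.0522]
  [   1.4196     2.5783     0.9916]
  [   1.5449     1.4823     2.1086]
x = (I − A)⁻¹ d = adj(I−A)·d / det(I−A), with det(I−A) = 0.2395:
  x_H = (0.2700·260 + 0.0325·220 + 0.0125·90) / 0.2395 = 78.475 / 0.2395 ≈ 327.66
  x_S = (0.3400·260 + 0.6175·220 + 0.2375·90) / 0.2395 = 245.625 / 0.2395 ≈ 1025.57
  x_A = (0.3700·260 + 0.3550·220 + 0.5050·90) / 0.2395 = 219.75 / 0.2395 ≈ 917.54

x_H = 327.66, x_S = 1025.57, x_A = 917.54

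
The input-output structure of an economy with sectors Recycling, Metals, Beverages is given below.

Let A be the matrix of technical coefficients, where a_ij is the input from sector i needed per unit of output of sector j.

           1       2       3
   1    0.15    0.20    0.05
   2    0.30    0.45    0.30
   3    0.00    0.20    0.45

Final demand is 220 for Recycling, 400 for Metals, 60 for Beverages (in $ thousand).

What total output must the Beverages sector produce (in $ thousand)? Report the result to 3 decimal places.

x_3 = 621.014

I − A =
  [   0.85    -0.20    -0.05]
  [  -0.30     0.55    -0.30]
  [   0.00    -0.20     0.55]
Cofactors of I−A, C_ij = (−1)^(i+j)·(minor ij) (rows/columns in the sector order above):
  C_11 = (0.55)(0.55) − (-0.30)(-0.20) = 0.2425
  C_12 = −[(-0.30)(0.55) − (-0.30)(0.00)] = 0.1650
  C_13 = (-0.30)(-0.20) − (0.55)(0.00) = 0.0600
  C_21 = −[(-0.20)(0.55) − (-0.05)(-0.20)] = 0.1200
  C_22 = (0.85)(0.55) − (-0.05)(0.00) = 0.4675
  C_23 = −[(0.85)(-0.20) − (-0.20)(0.00)] = 0.1700
  C_31 = (-0.20)(-0.30) − (-0.05)(0.55) = 0.0875
  C_32 = −[(0.85)(-0.30) − (-0.05)(-0.30)] = 0.2700
  C_33 = (0.85)(0.55) − (-0.20)(-0.30) = 0.4075
det(I−A) = Σ_j (I−A)_1j·C_1j = (0.85)(0.2425) + (-0.20)(0.1650) + (-0.05)(0.0600) = 0.170125
adj(I−A) = Cᵀ =
  [ 0.2425   0.1200   0.0875]
  [ 0.1650   0.4675   0.2700]
  [ 0.0600   0.1700   0.4075]
(I − A)⁻¹ = adj(I−A) / det(I−A) ≈
  [   1.4254     0.7054     0.5143]
  [   0.9699     2.7480     1.5871]
  [   0.3527     0.9993     2.3953]
x = (I − A)⁻¹ d = adj(I−A)·d / det(I−A), with det(I−A) = 0.170125:
  x_1 = (0.2425·220 + 0.1200·400 + 0.0875·60) / 0.170125 = 106.60 / 0.170125 ≈ 626.598
  x_2 = (0.1650·220 + 0.4675·400 + 0.2700·60) / 0.170125 = 239.50 / 0.170125 ≈ 1407.788
  x_3 = (0.0600·220 + 0.1700·400 + 0.4075·60) / 0.170125 = 105.65 / 0.170125 ≈ 621.014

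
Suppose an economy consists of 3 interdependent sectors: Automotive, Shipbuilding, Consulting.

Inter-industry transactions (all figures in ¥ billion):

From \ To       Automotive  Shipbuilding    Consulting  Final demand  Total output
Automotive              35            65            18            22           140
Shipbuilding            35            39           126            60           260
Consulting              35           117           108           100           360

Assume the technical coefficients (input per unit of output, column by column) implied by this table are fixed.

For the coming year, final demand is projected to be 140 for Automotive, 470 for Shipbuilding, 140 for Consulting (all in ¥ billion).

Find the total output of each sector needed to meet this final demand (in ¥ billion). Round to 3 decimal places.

x_1 = 699.594, x_2 = 1283.756, x_3 = 1275.127

Technical coefficients a_ij = z_ij / X_j:
  a_11 = 35/140 = 0.25, a_21 = 35/140 = 0.25, a_31 = 35/140 = 0.25
  a_12 = 65/260 = 0.25, a_22 = 39/260 = 0.15, a_32 = 117/260 = 0.45
  a_13 = 18/360 = 0.05, a_23 = 126/360 = 0.35, a_33 = 108/360 = 0.30
I − A =
  [   0.75    -0.25    -0.05]
  [  -0.25     0.85    -0.35]
  [  -0.25    -0.45     0.70]
Cofactors of I−A, C_ij = (−1)^(i+j)·(minor ij) (rows/columns in the sector order above):
  C_11 = (0.85)(0.70) − (-0.35)(-0.45) = 0.4375
  C_12 = −[(-0.25)(0.70) − (-0.35)(-0.25)] = 0.2625
  C_13 = (-0.25)(-0.45) − (0.85)(-0.25) = 0.3250
  C_21 = −[(-0.25)(0.70) − (-0.05)(-0.45)] = 0.1975
  C_22 = (0.75)(0.70) − (-0.05)(-0.25) = 0.5125
  C_23 = −[(0.75)(-0.45) − (-0.25)(-0.25)] = 0.4000
  C_31 = (-0.25)(-0.35) − (-0.05)(0.85) = 0.1300
  C_32 = −[(0.75)(-0.35) − (-0.05)(-0.25)] = 0.2750
  C_33 = (0.75)(0.85) − (-0.25)(-0.25) = 0.5750
det(I−A) = Σ_j (I−A)_1j·C_1j = (0.75)(0.4375) + (-0.25)(0.2625) + (-0.05)(0.3250) = 0.24625
adj(I−A) = Cᵀ =
  [ 0.4375   0.1975   0.1300]
  [ 0.2625   0.5125   0.2750]
  [ 0.3250   0.4000   0.5750]
(I − A)⁻¹ = adj(I−A) / det(I−A) ≈
  [   1.7766     0.8020     0.5279]
  [   1.0660     2.0812     1.1168]
  [   1.3198     1.6244     2.3350]
x = (I − A)⁻¹ d = adj(I−A)·d / det(I−A), with det(I−A) = 0.24625:
  x_1 = (0.4375·140 + 0.1975·470 + 0.1300·140) / 0.24625 = 172.275 / 0.24625 ≈ 699.594
  x_2 = (0.2625·140 + 0.5125·470 + 0.2750·140) / 0.24625 = 316.125 / 0.24625 ≈ 1283.756
  x_3 = (0.3250·140 + 0.4000·470 + 0.5750·140) / 0.24625 = 314.00 / 0.24625 ≈ 1275.127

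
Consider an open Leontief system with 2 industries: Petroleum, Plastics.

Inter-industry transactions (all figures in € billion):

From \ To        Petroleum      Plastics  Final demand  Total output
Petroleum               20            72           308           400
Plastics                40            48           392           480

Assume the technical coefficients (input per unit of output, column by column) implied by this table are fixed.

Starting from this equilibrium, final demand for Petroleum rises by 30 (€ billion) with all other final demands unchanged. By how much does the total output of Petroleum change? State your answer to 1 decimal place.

Technical coefficients a_ij = z_ij / X_j:
  a_11 = 20/400 = 0.05, a_21 = 40/400 = 0.10
  a_12 = 72/480 = 0.15, a_22 = 48/480 = 0.10
I − A =
  [   0.95    -0.15]
  [  -0.10     0.90]
det(I−A) = (0.95)(0.90) − (-0.15)(-0.10) = 0.8400
adj(I−A) = [[0.90, 0.15], [0.10, 0.95]]
(I − A)⁻¹ = adj(I−A) / det(I−A) ≈
  [   1.0714     0.1786]
  [   0.1190     1.1310]
Δx = (I − A)⁻¹ Δd with Δd having +30 in the Petroleum component and 0 elsewhere.
So Δx_1 = L_11 · (+30), where L_11 = adj(I−A)_11 / det(I−A) = 0.90 / 0.8400.
Δx_1 = 0.90 × (+30) / 0.8400 = 27.00 / 0.8400 ≈ 32.1.

Δx_1 = 32.1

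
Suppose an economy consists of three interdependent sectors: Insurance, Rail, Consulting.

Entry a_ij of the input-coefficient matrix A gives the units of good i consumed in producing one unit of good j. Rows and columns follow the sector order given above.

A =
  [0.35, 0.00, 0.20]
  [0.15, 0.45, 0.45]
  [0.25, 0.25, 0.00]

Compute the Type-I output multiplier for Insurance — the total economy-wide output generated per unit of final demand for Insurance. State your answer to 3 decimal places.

I − A =
  [   0.65     0.00    -0.20]
  [  -0.15     0.55    -0.45]
  [  -0.25    -0.25     1.00]
Cofactors of I−A, C_ij = (−1)^(i+j)·(minor ij) (rows/columns in the sector order above):
  C_11 = (0.55)(1.00) − (-0.45)(-0.25) = 0.4375
  C_12 = −[(-0.15)(1.00) − (-0.45)(-0.25)] = 0.2625
  C_13 = (-0.15)(-0.25) − (0.55)(-0.25) = 0.1750
  C_21 = −[(0.00)(1.00) − (-0.20)(-0.25)] = 0.0500
  C_22 = (0.65)(1.00) − (-0.20)(-0.25) = 0.6000
  C_23 = −[(0.65)(-0.25) − (0.00)(-0.25)] = 0.1625
  C_31 = (0.00)(-0.45) − (-0.20)(0.55) = 0.1100
  C_32 = −[(0.65)(-0.45) − (-0.20)(-0.15)] = 0.3225
  C_33 = (0.65)(0.55) − (0.00)(-0.15) = 0.3575
det(I−A) = Σ_j (I−A)_1j·C_1j = (0.65)(0.4375) + (0.00)(0.2625) + (-0.20)(0.1750) = 0.249375
adj(I−A) = Cᵀ =
  [ 0.4375   0.0500   0.1100]
  [ 0.2625   0.6000   0.3225]
  [ 0.1750   0.1625   0.3575]
(I − A)⁻¹ = adj(I−A) / det(I−A) ≈
  [   1.7544     0.2005     0.4411]
  [   1.0526     2.4060     1.2932]
  [   0.7018     0.6516     1.4336]
The output multiplier for sector j is the column-j sum of the Leontief inverse (I − A)⁻¹ = adj(I−A) / det(I−A).
Column 1 of adj(I−A): (0.4375, 0.2625, 0.1750); det(I−A) = 0.249375.
m_1 = (0.4375 + 0.2625 + 0.1750) / 0.249375 = 0.875 / 0.249375 ≈ 3.509.

m_1 = 3.509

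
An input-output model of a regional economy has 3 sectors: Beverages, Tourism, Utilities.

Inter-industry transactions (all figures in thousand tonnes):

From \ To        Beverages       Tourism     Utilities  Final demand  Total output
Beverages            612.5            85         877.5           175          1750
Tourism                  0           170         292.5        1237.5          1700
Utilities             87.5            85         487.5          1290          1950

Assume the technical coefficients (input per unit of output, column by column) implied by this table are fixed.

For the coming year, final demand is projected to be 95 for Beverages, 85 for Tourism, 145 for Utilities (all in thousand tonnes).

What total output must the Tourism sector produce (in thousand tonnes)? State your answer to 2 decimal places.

Technical coefficients a_ij = z_ij / X_j:
  a_BB = 612.5/1750 = 0.35, a_TB = 0/1750 = 0.00, a_UB = 87.5/1750 = 0.05
  a_BT = 85/1700 = 0.05, a_TT = 170/1700 = 0.10, a_UT = 85/1700 = 0.05
  a_BU = 877.5/1950 = 0.45, a_TU = 292.5/1950 = 0.15, a_UU = 487.5/1950 = 0.25
I − A =
  [   0.65    -0.05    -0.45]
  [   0.00     0.90    -0.15]
  [  -0.05    -0.05     0.75]
Cofactors of I−A, C_ij = (−1)^(i+j)·(minor ij) (rows/columns in the sector order above):
  C_11 = (0.90)(0.75) − (-0.15)(-0.05) = 0.6675
  C_12 = −[(0.00)(0.75) − (-0.15)(-0.05)] = 0.0075
  C_13 = (0.00)(-0.05) − (0.90)(-0.05) = 0.0450
  C_21 = −[(-0.05)(0.75) − (-0.45)(-0.05)] = 0.0600
  C_22 = (0.65)(0.75) − (-0.45)(-0.05) = 0.4650
  C_23 = −[(0.65)(-0.05) − (-0.05)(-0.05)] = 0.0350
  C_31 = (-0.05)(-0.15) − (-0.45)(0.90) = 0.4125
  C_32 = −[(0.65)(-0.15) − (-0.45)(0.00)] = 0.0975
  C_33 = (0.65)(0.90) − (-0.05)(0.00) = 0.5850
det(I−A) = Σ_j (I−A)_1j·C_1j = (0.65)(0.6675) + (-0.05)(0.0075) + (-0.45)(0.0450) = 0.41325
adj(I−A) = Cᵀ =
  [ 0.6675   0.0600   0.4125]
  [ 0.0075   0.4650   0.0975]
  [ 0.0450   0.0350   0.5850]
(I − A)⁻¹ = adj(I−A) / det(I−A) ≈
  [   1.6152     0.1452     0.9982]
  [   0.0181     1.1252     0.2359]
  [   0.1089     0.0847     1.4156]
x = (I − A)⁻¹ d = adj(I−A)·d / det(I−A), with det(I−A) = 0.41325:
  x_B = (0.6675·95 + 0.0600·85 + 0.4125·145) / 0.41325 = 128.325 / 0.41325 ≈ 310.53
  x_T = (0.0075·95 + 0.4650·85 + 0.0975·145) / 0.41325 = 54.375 / 0.41325 ≈ 131.58
  x_U = (0.0450·95 + 0.0350·85 + 0.5850·145) / 0.41325 = 92.075 / 0.41325 ≈ 222.81

x_T = 131.58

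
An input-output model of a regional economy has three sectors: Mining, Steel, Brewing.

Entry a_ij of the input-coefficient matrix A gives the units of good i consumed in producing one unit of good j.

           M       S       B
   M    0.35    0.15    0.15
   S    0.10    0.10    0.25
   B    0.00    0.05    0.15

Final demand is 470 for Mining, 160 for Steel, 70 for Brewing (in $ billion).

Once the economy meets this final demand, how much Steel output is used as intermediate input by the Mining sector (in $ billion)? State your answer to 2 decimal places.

I − A =
  [   0.65    -0.15    -0.15]
  [  -0.10     0.90    -0.25]
  [   0.00    -0.05     0.85]
Cofactors of I−A, C_ij = (−1)^(i+j)·(minor ij) (rows/columns in the sector order above):
  C_11 = (0.90)(0.85) − (-0.25)(-0.05) = 0.7525
  C_12 = −[(-0.10)(0.85) − (-0.25)(0.00)] = 0.0850
  C_13 = (-0.10)(-0.05) − (0.90)(0.00) = 0.0050
  C_21 = −[(-0.15)(0.85) − (-0.15)(-0.05)] = 0.1350
  C_22 = (0.65)(0.85) − (-0.15)(0.00) = 0.5525
  C_23 = −[(0.65)(-0.05) − (-0.15)(0.00)] = 0.0325
  C_31 = (-0.15)(-0.25) − (-0.15)(0.90) = 0.1725
  C_32 = −[(0.65)(-0.25) − (-0.15)(-0.10)] = 0.1775
  C_33 = (0.65)(0.90) − (-0.15)(-0.10) = 0.5700
det(I−A) = Σ_j (I−A)_1j·C_1j = (0.65)(0.7525) + (-0.15)(0.0850) + (-0.15)(0.0050) = 0.475625
adj(I−A) = Cᵀ =
  [ 0.7525   0.1350   0.1725]
  [ 0.0850   0.5525   0.1775]
  [ 0.0050   0.0325   0.5700]
(I − A)⁻¹ = adj(I−A) / det(I−A) ≈
  [   1.5821     0.2838     0.3627]
  [   0.1787     1.1616     0.3732]
  [   0.0105     0.0683     1.1984]
First solve x = (I − A)⁻¹ d = adj(I−A)·d / det(I−A); in particular x_M = (0.7525·470 + 0.1350·160 + 0.1725·70) / 0.475625 = 387.35 / 0.475625 ≈ 814.4021.
Intermediate flow from S to M: z_SM = a_SM · x_M = 0.10 × 387.35 / 0.475625 = 38.735 / 0.475625 ≈ 81.44.

z_SM = 81.44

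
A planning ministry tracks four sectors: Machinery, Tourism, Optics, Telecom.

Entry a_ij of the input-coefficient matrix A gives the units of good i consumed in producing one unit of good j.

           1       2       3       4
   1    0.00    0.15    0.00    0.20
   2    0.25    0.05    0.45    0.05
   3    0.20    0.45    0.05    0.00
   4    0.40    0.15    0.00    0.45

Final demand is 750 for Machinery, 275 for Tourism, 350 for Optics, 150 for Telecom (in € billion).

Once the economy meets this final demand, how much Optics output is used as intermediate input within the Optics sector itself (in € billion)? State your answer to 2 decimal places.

z_33 = 62.05

I − A =
  [   1.00    -0.15     0.00    -0.20]
  [  -0.25     0.95    -0.45    -0.05]
  [  -0.20    -0.45     0.95     0.00]
  [  -0.40    -0.15     0.00     0.55]
Compute the cofactors C_ij = (−1)^(i+j)·(3×3 minor ij) of I−A; the adjugate is their transpose:
adj(I−A) = Cᵀ =
  [ 0.377875   0.106875   0.050625   0.147125]
  [ 0.199125   0.446500   0.211500   0.113000]
  [ 0.173875   0.234000   0.407875   0.084500]
  [ 0.329125   0.199500   0.094500   0.650875]
det(I−A) = Σ_j (I−A)_1j·C_1j = (1.00)(0.377875) + (-0.15)(0.199125) + (0.00)(0.173875) + (-0.20)(0.329125) = 0.28218125
(I − A)⁻¹ = adj(I−A) / det(I−A) ≈
  [   1.3391     0.3787     0.1794     0.5214]
  [   0.7057     1.5823     0.7495     0.4005]
  [   0.6162     0.8293     1.4454     0.2995]
  [   1.1664     0.7070     0.3349     2.3066]
First solve x = (I − A)⁻¹ d = adj(I−A)·d / det(I−A); in particular x_3 = (0.173875·750 + 0.234000·275 + 0.407875·350 + 0.084500·150) / 0.28218125 = 350.1875 / 0.28218125 ≈ 1241.0020.
Intermediate flow from 3 to 3: z_33 = a_33 · x_3 = 0.05 × 350.1875 / 0.28218125 = 17.509375 / 0.28218125 ≈ 62.05.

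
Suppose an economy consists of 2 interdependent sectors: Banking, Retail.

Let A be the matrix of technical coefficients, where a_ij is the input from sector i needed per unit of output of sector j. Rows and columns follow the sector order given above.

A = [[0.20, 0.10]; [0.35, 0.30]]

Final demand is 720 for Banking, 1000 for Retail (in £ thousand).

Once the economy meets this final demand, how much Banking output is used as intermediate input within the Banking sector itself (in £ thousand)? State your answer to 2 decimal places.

I − A =
  [   0.80    -0.10]
  [  -0.35     0.70]
det(I−A) = (0.80)(0.70) − (-0.10)(-0.35) = 0.5250
adj(I−A) = [[0.70, 0.10], [0.35, 0.80]]
(I − A)⁻¹ = adj(I−A) / det(I−A) ≈
  [   1.3333     0.1905]
  [   0.6667     1.5238]
First solve x = (I − A)⁻¹ d = adj(I−A)·d / det(I−A); in particular x_1 = (0.70·720 + 0.10·1000) / 0.5250 = 604.00 / 0.5250 ≈ 1150.4762.
Intermediate flow from 1 to 1: z_11 = a_11 · x_1 = 0.20 × 604.00 / 0.5250 = 120.80 / 0.5250 ≈ 230.10.

z_11 = 230.10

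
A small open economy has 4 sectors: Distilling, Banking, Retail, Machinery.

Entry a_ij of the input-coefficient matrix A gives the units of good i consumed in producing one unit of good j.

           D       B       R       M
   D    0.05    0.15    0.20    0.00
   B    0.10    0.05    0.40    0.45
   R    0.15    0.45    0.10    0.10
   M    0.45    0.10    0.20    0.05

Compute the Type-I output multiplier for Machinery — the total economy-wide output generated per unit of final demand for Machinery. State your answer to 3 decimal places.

I − A =
  [   0.95    -0.15    -0.20     0.00]
  [  -0.10     0.95    -0.40    -0.45]
  [  -0.15    -0.45     0.90    -0.10]
  [  -0.45    -0.10    -0.20     0.95]
Compute the cofactors C_ij = (−1)^(i+j)·(3×3 minor ij) of I−A; the adjugate is their transpose:
adj(I−A) = Cᵀ =
  [ 0.53725   0.21275   0.24200   0.12625]
  [ 0.35425   0.75575   0.50600   0.41125]
  [ 0.30625   0.44375   0.77000   0.29125]
  [ 0.35625   0.27375   0.33000   0.58125]
det(I−A) = Σ_j (I−A)_1j·C_1j = (0.95)(0.53725) + (-0.15)(0.35425) + (-0.20)(0.30625) + (0.00)(0.35625) = 0.3960
(I − A)⁻¹ = adj(I−A) / det(I−A) ≈
  [   1.3567     0.5372     0.6111     0.3188]
  [   0.8946     1.9085     1.2778     1.0385]
  [   0.7734     1.1206     1.9444     0.7355]
  [   0.8996     0.6913     0.8333     1.4678]
The output multiplier for sector j is the column-j sum of the Leontief inverse (I − A)⁻¹ = adj(I−A) / det(I−A).
Column M of adj(I−A): (0.12625, 0.41125, 0.29125, 0.58125); det(I−A) = 0.3960.
m_M = (0.12625 + 0.41125 + 0.29125 + 0.58125) / 0.3960 = 1.41 / 0.3960 ≈ 3.561.

m_M = 3.561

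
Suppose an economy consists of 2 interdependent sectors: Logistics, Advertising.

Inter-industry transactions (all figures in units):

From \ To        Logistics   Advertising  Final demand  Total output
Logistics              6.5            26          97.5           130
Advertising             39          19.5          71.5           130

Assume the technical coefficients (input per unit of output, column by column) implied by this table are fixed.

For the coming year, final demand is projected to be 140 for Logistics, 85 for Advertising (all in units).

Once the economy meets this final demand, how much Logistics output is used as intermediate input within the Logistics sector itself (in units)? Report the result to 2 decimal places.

z_11 = 9.10

Technical coefficients a_ij = z_ij / X_j:
  a_11 = 6.5/130 = 0.05, a_21 = 39/130 = 0.30
  a_12 = 26/130 = 0.20, a_22 = 19.5/130 = 0.15
I − A =
  [   0.95    -0.20]
  [  -0.30     0.85]
det(I−A) = (0.95)(0.85) − (-0.20)(-0.30) = 0.7475
adj(I−A) = [[0.85, 0.20], [0.30, 0.95]]
(I − A)⁻¹ = adj(I−A) / det(I−A) ≈
  [   1.1371     0.2676]
  [   0.4013     1.2709]
First solve x = (I − A)⁻¹ d = adj(I−A)·d / det(I−A); in particular x_1 = (0.85·140 + 0.20·85) / 0.7475 = 136.00 / 0.7475 ≈ 181.9398.
Intermediate flow from 1 to 1: z_11 = a_11 · x_1 = 0.05 × 136.00 / 0.7475 = 6.80 / 0.7475 ≈ 9.10.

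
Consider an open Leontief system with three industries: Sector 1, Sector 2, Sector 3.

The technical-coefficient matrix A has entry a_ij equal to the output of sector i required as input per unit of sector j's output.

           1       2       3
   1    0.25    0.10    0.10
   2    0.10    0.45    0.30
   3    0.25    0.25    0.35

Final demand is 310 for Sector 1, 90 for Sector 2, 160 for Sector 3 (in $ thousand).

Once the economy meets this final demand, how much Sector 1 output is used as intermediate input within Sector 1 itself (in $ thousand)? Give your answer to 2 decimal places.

I − A =
  [   0.75    -0.10    -0.10]
  [  -0.10     0.55    -0.30]
  [  -0.25    -0.25     0.65]
Cofactors of I−A, C_ij = (−1)^(i+j)·(minor ij) (rows/columns in the sector order above):
  C_11 = (0.55)(0.65) − (-0.30)(-0.25) = 0.2825
  C_12 = −[(-0.10)(0.65) − (-0.30)(-0.25)] = 0.1400
  C_13 = (-0.10)(-0.25) − (0.55)(-0.25) = 0.1625
  C_21 = −[(-0.10)(0.65) − (-0.10)(-0.25)] = 0.0900
  C_22 = (0.75)(0.65) − (-0.10)(-0.25) = 0.4625
  C_23 = −[(0.75)(-0.25) − (-0.10)(-0.25)] = 0.2125
  C_31 = (-0.10)(-0.30) − (-0.10)(0.55) = 0.0850
  C_32 = −[(0.75)(-0.30) − (-0.10)(-0.10)] = 0.2350
  C_33 = (0.75)(0.55) − (-0.10)(-0.10) = 0.4025
det(I−A) = Σ_j (I−A)_1j·C_1j = (0.75)(0.2825) + (-0.10)(0.1400) + (-0.10)(0.1625) = 0.181625
adj(I−A) = Cᵀ =
  [ 0.2825   0.0900   0.0850]
  [ 0.1400   0.4625   0.2350]
  [ 0.1625   0.2125   0.4025]
(I − A)⁻¹ = adj(I−A) / det(I−A) ≈
  [   1.5554     0.4955     0.4680]
  [   0.7708     2.5465     1.2939]
  [   0.8947     1.1700     2.2161]
First solve x = (I − A)⁻¹ d = adj(I−A)·d / det(I−A); in particular x_1 = (0.2825·310 + 0.0900·90 + 0.0850·160) / 0.181625 = 109.275 / 0.181625 ≈ 601.6518.
Intermediate flow from 1 to 1: z_11 = a_11 · x_1 = 0.25 × 109.275 / 0.181625 = 27.31875 / 0.181625 ≈ 150.41.

z_11 = 150.41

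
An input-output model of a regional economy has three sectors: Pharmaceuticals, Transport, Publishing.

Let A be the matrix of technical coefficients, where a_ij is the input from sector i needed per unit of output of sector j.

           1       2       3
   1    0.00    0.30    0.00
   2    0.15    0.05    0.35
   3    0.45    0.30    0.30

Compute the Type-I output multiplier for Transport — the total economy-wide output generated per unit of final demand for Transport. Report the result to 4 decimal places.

m_2 = 2.7948

I − A =
  [   1.00    -0.30     0.00]
  [  -0.15     0.95    -0.35]
  [  -0.45    -0.30     0.70]
Cofactors of I−A, C_ij = (−1)^(i+j)·(minor ij) (rows/columns in the sector order above):
  C_11 = (0.95)(0.70) − (-0.35)(-0.30) = 0.5600
  C_12 = −[(-0.15)(0.70) − (-0.35)(-0.45)] = 0.2625
  C_13 = (-0.15)(-0.30) − (0.95)(-0.45) = 0.4725
  C_21 = −[(-0.30)(0.70) − (0.00)(-0.30)] = 0.2100
  C_22 = (1.00)(0.70) − (0.00)(-0.45) = 0.7000
  C_23 = −[(1.00)(-0.30) − (-0.30)(-0.45)] = 0.4350
  C_31 = (-0.30)(-0.35) − (0.00)(0.95) = 0.1050
  C_32 = −[(1.00)(-0.35) − (0.00)(-0.15)] = 0.3500
  C_33 = (1.00)(0.95) − (-0.30)(-0.15) = 0.9050
det(I−A) = Σ_j (I−A)_1j·C_1j = (1.00)(0.5600) + (-0.30)(0.2625) + (0.00)(0.4725) = 0.48125
adj(I−A) = Cᵀ =
  [ 0.5600   0.2100   0.1050]
  [ 0.2625   0.7000   0.3500]
  [ 0.4725   0.4350   0.9050]
(I − A)⁻¹ = adj(I−A) / det(I−A) ≈
  [   1.16364     0.43636     0.21818]
  [   0.54545     1.45455     0.72727]
  [   0.98182     0.90390     1.88052]
The output multiplier for sector j is the column-j sum of the Leontief inverse (I − A)⁻¹ = adj(I−A) / det(I−A).
Column 2 of adj(I−A): (0.2100, 0.7000, 0.4350); det(I−A) = 0.48125.
m_2 = (0.2100 + 0.7000 + 0.4350) / 0.48125 = 1.345 / 0.48125 ≈ 2.7948.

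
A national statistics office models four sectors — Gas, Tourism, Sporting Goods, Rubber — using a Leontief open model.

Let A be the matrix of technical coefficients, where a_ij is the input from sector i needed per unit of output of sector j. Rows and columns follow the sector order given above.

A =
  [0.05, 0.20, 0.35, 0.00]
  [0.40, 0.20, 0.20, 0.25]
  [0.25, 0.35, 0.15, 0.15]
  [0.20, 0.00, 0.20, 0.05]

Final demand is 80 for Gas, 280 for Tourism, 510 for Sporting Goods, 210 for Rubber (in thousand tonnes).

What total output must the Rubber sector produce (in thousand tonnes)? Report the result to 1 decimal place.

I − A =
  [   0.95    -0.20    -0.35     0.00]
  [  -0.40     0.80    -0.20    -0.25]
  [  -0.25    -0.35     0.85    -0.15]
  [  -0.20     0.00    -0.20     0.95]
Compute the cofactors C_ij = (−1)^(i+j)·(3×3 minor ij) of I−A; the adjugate is their transpose:
adj(I−A) = Cᵀ =
  [ 0.538000   0.271875   0.314000   0.121125]
  [ 0.419500   0.645000   0.378500   0.229500]
  [ 0.364500   0.369375   0.636000   0.197625]
  [ 0.190000   0.135000   0.200000   0.382500]
det(I−A) = Σ_j (I−A)_1j·C_1j = (0.95)(0.538000) + (-0.20)(0.419500) + (-0.35)(0.364500) + (0.00)(0.190000) = 0.299625
(I − A)⁻¹ = adj(I−A) / det(I−A) ≈
  [   1.7956     0.9074     1.0480     0.4043]
  [   1.4001     2.1527     1.2632     0.7660]
  [   1.2165     1.2328     2.1227     0.6596]
  [   0.6341     0.4506     0.6675     1.2766]
x = (I − A)⁻¹ d = adj(I−A)·d / det(I−A), with det(I−A) = 0.299625:
  x_1 = (0.538000·80 + 0.271875·280 + 0.314000·510 + 0.121125·210) / 0.299625 = 304.74125 / 0.299625 ≈ 1017.1
  x_2 = (0.419500·80 + 0.645000·280 + 0.378500·510 + 0.229500·210) / 0.299625 = 455.39 / 0.299625 ≈ 1519.9
  x_3 = (0.364500·80 + 0.369375·280 + 0.636000·510 + 0.197625·210) / 0.299625 = 498.44625 / 0.299625 ≈ 1663.6
  x_4 = (0.190000·80 + 0.135000·280 + 0.200000·510 + 0.382500·210) / 0.299625 = 235.325 / 0.299625 ≈ 785.4

x_4 = 785.4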